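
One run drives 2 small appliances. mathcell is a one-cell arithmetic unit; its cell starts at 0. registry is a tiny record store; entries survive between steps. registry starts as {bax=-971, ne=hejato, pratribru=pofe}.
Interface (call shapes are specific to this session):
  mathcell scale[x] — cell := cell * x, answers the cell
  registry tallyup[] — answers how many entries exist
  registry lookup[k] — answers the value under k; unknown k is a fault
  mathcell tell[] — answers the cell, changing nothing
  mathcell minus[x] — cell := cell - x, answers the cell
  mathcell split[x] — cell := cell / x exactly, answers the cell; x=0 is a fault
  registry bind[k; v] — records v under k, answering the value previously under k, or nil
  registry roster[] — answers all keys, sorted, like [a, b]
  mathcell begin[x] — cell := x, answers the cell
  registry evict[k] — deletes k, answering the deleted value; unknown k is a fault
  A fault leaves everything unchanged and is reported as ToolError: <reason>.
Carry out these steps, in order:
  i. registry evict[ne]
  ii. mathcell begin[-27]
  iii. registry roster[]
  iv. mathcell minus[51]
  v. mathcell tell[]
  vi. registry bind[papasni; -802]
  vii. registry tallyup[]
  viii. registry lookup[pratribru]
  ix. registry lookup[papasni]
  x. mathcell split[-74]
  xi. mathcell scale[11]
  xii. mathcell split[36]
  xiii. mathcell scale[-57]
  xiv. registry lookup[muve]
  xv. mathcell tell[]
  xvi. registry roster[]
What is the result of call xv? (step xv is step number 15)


# 1. registry evict(k='ne') => hejato
# 2. mathcell begin(x='-27') => -27
# 3. registry roster() => [bax, pratribru]
# 4. mathcell minus(x='51') => -78
# 5. mathcell tell() => -78
# 6. registry bind(k='papasni', v='-802') => nil
# 7. registry tallyup() => 3
# 8. registry lookup(k='pratribru') => pofe
# 9. registry lookup(k='papasni') => -802
# 10. mathcell split(x='-74') => 39/37
# 11. mathcell scale(x='11') => 429/37
# 12. mathcell split(x='36') => 143/444
# 13. mathcell scale(x='-57') => -2717/148
# 14. registry lookup(k='muve') => ToolError: no such key muve
# 15. mathcell tell() => -2717/148
# 16. registry roster() => [bax, papasni, pratribru]

Answer: -2717/148


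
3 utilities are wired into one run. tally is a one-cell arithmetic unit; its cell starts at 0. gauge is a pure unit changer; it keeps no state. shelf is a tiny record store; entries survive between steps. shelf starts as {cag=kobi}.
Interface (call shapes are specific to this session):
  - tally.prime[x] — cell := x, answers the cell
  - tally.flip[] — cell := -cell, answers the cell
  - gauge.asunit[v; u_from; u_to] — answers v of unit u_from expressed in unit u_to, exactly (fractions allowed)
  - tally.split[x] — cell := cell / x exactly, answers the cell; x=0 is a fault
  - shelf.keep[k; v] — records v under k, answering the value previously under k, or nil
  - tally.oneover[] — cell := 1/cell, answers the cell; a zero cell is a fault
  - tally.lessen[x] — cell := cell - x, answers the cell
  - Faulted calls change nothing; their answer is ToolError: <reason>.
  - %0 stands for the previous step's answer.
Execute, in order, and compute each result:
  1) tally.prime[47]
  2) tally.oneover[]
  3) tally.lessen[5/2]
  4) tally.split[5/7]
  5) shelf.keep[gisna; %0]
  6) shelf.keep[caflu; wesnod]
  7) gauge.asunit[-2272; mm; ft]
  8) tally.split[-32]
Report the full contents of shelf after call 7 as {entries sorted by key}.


> tally.prime x: 47
  47
> tally.oneover
  1/47
> tally.lessen x: 5/2
  -233/94
> tally.split x: 5/7
  -1631/470
> shelf.keep k: gisna v: %0
  nil
> shelf.keep k: caflu v: wesnod
  nil
> gauge.asunit v: -2272 u_from: mm u_to: ft
  -2840/381
> tally.split x: -32
  1631/15040

Answer: {caflu=wesnod, cag=kobi, gisna=-1631/470}


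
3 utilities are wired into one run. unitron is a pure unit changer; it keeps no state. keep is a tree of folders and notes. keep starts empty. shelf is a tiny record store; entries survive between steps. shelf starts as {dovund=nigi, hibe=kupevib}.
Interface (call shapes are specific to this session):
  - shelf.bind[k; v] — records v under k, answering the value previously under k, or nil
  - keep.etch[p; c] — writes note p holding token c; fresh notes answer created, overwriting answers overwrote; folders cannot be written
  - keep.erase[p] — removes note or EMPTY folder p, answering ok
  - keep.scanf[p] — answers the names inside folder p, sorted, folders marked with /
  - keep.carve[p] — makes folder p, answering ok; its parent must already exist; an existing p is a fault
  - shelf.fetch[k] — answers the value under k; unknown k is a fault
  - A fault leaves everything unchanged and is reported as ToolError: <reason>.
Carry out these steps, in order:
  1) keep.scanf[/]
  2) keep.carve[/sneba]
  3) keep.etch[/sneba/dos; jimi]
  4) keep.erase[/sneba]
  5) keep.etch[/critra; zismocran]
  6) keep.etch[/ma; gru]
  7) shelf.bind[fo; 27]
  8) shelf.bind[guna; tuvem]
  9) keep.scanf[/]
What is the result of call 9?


;; 1. scanf(p: /) == []
;; 2. carve(p: /sneba) == ok
;; 3. etch(p: /sneba/dos, c: jimi) == created
;; 4. erase(p: /sneba) == ToolError: not empty
;; 5. etch(p: /critra, c: zismocran) == created
;; 6. etch(p: /ma, c: gru) == created
;; 7. bind(k: fo, v: 27) == nil
;; 8. bind(k: guna, v: tuvem) == nil
;; 9. scanf(p: /) == [critra, ma, sneba/]

Answer: [critra, ma, sneba/]


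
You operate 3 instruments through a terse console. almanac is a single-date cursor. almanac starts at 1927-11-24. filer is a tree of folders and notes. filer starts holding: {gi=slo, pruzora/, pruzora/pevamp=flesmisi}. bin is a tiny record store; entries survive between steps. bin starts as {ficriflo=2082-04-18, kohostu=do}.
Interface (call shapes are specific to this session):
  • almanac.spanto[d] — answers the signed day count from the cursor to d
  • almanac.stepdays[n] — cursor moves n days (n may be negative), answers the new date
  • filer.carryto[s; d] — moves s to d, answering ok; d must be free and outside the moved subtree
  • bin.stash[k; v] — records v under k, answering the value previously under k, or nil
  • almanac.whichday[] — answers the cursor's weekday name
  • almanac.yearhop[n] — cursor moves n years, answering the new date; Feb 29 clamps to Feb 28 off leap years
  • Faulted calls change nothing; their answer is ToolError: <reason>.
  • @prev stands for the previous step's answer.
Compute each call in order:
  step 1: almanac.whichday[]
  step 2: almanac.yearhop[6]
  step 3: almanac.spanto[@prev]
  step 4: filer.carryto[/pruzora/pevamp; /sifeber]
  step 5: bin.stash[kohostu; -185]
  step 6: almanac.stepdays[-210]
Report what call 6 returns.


CALL almanac.whichday[]
RET  Thursday
CALL almanac.yearhop[n: 6]
RET  1933-11-24
CALL almanac.spanto[d: @prev]
RET  0
CALL filer.carryto[s: /pruzora/pevamp; d: /sifeber]
RET  ok
CALL bin.stash[k: kohostu; v: -185]
RET  do
CALL almanac.stepdays[n: -210]
RET  1933-04-28

Answer: 1933-04-28


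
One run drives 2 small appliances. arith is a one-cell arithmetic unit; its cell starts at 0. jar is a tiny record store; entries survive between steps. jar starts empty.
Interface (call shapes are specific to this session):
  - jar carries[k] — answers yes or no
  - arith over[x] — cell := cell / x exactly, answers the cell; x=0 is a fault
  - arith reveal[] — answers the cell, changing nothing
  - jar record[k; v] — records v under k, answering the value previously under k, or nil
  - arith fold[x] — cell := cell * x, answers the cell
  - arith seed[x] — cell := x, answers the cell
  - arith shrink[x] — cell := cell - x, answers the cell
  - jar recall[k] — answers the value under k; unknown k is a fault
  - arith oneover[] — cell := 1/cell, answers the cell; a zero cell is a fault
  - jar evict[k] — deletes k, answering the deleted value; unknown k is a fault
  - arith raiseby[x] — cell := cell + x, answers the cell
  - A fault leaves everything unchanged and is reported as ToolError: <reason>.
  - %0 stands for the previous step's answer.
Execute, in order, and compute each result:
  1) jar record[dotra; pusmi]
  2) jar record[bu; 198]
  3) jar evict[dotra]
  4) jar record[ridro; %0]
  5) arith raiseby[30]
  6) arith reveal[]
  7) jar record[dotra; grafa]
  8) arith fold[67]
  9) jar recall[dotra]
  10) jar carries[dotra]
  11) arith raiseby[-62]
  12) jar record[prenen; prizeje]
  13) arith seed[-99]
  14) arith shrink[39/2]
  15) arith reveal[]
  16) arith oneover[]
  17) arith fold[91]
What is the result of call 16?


Answer: -2/237

Derivation:
Then jar record passing k='dotra', v='pusmi', and observe nil.
Using jar record passing k='bu', v='198', giving nil.
I invoke jar evict passing k='dotra', and see pusmi.
Next I call jar record passing k='ridro', v='%0', which returns nil.
I run arith raiseby passing x='30': 30.
Using arith reveal, and see 30.
Then jar record passing k='dotra', v='grafa', yielding nil.
I try arith fold passing x='67': 2010.
Then jar recall passing k='dotra', → grafa.
I use jar carries passing k='dotra', giving yes.
Calling arith raiseby passing x='-62', — result: 1948.
Next I call jar record passing k='prenen', v='prizeje', giving nil.
I use arith seed passing x='-99', giving -99.
I invoke arith shrink passing x='39/2', yielding -237/2.
Now I run arith reveal(), and get -237/2.
I use arith oneover, — result: -2/237.
Now I run arith fold passing x='91', — result: -182/237.


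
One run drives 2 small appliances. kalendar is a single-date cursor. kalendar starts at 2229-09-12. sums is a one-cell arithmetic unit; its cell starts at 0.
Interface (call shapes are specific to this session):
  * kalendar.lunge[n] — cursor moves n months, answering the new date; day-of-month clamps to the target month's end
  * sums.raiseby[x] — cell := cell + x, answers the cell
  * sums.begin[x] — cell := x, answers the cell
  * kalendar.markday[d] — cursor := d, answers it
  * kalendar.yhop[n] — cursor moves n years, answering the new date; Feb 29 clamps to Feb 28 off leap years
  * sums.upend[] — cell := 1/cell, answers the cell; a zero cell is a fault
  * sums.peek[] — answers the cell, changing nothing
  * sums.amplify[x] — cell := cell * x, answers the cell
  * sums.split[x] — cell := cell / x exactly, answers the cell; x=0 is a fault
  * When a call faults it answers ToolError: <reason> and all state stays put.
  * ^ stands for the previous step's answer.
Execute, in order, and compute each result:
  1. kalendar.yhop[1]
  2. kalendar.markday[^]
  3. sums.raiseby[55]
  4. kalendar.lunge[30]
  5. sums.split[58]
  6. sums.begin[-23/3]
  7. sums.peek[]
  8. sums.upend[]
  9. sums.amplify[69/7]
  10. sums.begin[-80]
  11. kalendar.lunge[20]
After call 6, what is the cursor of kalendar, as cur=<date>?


I invoke kalendar.yhop passing n: 1, and get 2230-09-12.
I run kalendar.markday passing d: ^, which returns 2230-09-12.
I call sums.raiseby passing x: 55, giving 55.
Now I run kalendar.lunge passing n: 30: 2233-03-12.
I invoke sums.split passing x: 58, and get 55/58.
Then sums.begin passing x: -23/3, giving -23/3.
I run sums.peek, and get -23/3.
I run sums.upend(), giving -3/23.
I call sums.amplify passing x: 69/7, and observe -9/7.
I try sums.begin passing x: -80, and see -80.
I run kalendar.lunge passing n: 20, — result: 2234-11-12.

Answer: cur=2233-03-12


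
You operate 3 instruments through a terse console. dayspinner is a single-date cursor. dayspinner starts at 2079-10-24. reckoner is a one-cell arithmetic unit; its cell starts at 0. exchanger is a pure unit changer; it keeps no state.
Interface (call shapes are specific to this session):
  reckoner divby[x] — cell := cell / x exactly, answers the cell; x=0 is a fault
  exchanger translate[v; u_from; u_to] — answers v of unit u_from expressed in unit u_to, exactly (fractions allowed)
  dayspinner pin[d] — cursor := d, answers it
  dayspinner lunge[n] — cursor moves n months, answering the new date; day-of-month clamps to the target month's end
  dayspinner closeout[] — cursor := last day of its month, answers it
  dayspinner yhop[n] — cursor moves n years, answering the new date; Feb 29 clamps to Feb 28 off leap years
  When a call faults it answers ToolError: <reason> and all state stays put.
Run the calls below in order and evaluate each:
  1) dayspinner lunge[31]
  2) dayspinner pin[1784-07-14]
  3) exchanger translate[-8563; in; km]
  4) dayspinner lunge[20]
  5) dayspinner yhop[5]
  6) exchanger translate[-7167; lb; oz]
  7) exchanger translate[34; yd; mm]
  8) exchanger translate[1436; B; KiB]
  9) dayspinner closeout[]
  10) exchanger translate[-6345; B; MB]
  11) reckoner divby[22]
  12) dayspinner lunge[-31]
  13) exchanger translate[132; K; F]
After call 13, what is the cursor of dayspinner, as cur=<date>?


Answer: cur=1788-08-31

Derivation:
CALL dayspinner lunge[n=31]
RET  2082-05-24
CALL dayspinner pin[d=1784-07-14]
RET  1784-07-14
CALL exchanger translate[v=-8563; u_from=in; u_to=km]
RET  -1087501/5000000
CALL dayspinner lunge[n=20]
RET  1786-03-14
CALL dayspinner yhop[n=5]
RET  1791-03-14
CALL exchanger translate[v=-7167; u_from=lb; u_to=oz]
RET  -114672
CALL exchanger translate[v=34; u_from=yd; u_to=mm]
RET  155448/5
CALL exchanger translate[v=1436; u_from=B; u_to=KiB]
RET  359/256
CALL dayspinner closeout[]
RET  1791-03-31
CALL exchanger translate[v=-6345; u_from=B; u_to=MB]
RET  -1269/200000
CALL reckoner divby[x=22]
RET  0
CALL dayspinner lunge[n=-31]
RET  1788-08-31
CALL exchanger translate[v=132; u_from=K; u_to=F]
RET  -22207/100


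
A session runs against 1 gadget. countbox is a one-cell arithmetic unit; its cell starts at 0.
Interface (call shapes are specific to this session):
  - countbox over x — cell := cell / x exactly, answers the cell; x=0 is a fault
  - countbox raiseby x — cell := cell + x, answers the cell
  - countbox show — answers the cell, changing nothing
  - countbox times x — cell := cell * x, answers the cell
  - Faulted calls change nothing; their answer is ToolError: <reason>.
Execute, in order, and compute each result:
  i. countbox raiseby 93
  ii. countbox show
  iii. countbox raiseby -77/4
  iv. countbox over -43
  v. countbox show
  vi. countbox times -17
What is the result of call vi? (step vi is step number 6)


>>> countbox raiseby x=93
:: 93
>>> countbox show
:: 93
>>> countbox raiseby x=-77/4
:: 295/4
>>> countbox over x=-43
:: -295/172
>>> countbox show
:: -295/172
>>> countbox times x=-17
:: 5015/172

Answer: 5015/172


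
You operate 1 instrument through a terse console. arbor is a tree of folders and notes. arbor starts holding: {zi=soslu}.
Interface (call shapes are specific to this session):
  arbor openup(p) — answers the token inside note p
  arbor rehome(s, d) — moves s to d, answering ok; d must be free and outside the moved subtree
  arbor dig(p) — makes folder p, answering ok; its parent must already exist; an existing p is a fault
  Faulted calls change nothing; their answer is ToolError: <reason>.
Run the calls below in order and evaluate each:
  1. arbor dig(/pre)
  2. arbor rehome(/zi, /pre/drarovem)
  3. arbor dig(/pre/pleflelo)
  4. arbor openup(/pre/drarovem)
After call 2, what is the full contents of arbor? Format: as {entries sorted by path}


Answer: {pre/, pre/drarovem=soslu}

Derivation:
Invoking arbor dig(p: /pre), — result: ok.
I call arbor rehome(s: /zi, d: /pre/drarovem), — result: ok.
I call arbor dig(p: /pre/pleflelo), and observe ok.
Now I run arbor openup(p: /pre/drarovem), giving soslu.


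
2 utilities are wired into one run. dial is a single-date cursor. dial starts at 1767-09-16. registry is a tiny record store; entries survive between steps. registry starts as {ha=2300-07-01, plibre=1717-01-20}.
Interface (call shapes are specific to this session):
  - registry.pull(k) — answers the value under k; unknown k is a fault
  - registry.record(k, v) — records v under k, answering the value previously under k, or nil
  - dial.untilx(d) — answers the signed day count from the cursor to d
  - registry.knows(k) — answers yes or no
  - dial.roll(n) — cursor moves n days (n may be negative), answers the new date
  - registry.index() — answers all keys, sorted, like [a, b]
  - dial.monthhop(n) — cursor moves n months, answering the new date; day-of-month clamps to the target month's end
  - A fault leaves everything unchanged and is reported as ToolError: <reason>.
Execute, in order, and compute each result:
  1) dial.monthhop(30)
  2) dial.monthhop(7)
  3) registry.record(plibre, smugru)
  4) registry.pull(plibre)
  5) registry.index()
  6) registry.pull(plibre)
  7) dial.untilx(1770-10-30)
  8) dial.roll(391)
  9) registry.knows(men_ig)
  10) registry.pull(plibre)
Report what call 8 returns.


>>> dial.monthhop n: 30
[out] 1770-03-16
>>> dial.monthhop n: 7
[out] 1770-10-16
>>> registry.record k: plibre v: smugru
[out] 1717-01-20
>>> registry.pull k: plibre
[out] smugru
>>> registry.index
[out] [ha, plibre]
>>> registry.pull k: plibre
[out] smugru
>>> dial.untilx d: 1770-10-30
[out] 14
>>> dial.roll n: 391
[out] 1771-11-11
>>> registry.knows k: men_ig
[out] no
>>> registry.pull k: plibre
[out] smugru

Answer: 1771-11-11


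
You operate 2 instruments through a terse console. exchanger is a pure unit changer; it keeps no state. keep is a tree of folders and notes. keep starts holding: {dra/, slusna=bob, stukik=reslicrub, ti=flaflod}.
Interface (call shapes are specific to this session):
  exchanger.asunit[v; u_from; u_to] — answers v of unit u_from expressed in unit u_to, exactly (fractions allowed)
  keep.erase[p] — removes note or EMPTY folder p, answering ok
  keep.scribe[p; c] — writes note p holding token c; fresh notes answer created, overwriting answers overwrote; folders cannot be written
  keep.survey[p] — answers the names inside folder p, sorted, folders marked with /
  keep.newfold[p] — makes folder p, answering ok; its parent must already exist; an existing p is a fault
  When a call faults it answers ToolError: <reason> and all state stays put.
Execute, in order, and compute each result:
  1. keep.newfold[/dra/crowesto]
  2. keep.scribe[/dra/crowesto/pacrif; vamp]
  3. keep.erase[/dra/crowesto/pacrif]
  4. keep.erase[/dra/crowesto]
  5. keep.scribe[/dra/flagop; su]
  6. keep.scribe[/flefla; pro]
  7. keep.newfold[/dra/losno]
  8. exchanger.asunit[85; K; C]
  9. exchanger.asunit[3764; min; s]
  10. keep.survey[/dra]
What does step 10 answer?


Act: keep.newfold[p: /dra/crowesto]
Obs: ok
Act: keep.scribe[p: /dra/crowesto/pacrif; c: vamp]
Obs: created
Act: keep.erase[p: /dra/crowesto/pacrif]
Obs: ok
Act: keep.erase[p: /dra/crowesto]
Obs: ok
Act: keep.scribe[p: /dra/flagop; c: su]
Obs: created
Act: keep.scribe[p: /flefla; c: pro]
Obs: created
Act: keep.newfold[p: /dra/losno]
Obs: ok
Act: exchanger.asunit[v: 85; u_from: K; u_to: C]
Obs: -3763/20
Act: exchanger.asunit[v: 3764; u_from: min; u_to: s]
Obs: 225840
Act: keep.survey[p: /dra]
Obs: [flagop, losno/]

Answer: [flagop, losno/]


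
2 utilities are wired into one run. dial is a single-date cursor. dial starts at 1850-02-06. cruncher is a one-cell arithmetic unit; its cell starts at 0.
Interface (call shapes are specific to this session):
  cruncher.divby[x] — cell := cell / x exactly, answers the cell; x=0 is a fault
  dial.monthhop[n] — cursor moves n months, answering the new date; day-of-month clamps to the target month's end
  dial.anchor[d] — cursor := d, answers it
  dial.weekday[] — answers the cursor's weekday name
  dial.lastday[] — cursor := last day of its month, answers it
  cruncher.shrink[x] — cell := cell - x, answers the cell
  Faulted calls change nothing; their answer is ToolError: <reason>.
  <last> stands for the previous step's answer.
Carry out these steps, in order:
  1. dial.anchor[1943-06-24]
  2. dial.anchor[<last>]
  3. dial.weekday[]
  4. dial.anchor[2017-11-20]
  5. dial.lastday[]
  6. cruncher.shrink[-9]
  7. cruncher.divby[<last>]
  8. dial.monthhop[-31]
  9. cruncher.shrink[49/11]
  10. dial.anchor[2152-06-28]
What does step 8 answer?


% dial.anchor(1943-06-24) -> 1943-06-24
% dial.anchor(<last>) -> 1943-06-24
% dial.weekday() -> Thursday
% dial.anchor(2017-11-20) -> 2017-11-20
% dial.lastday() -> 2017-11-30
% cruncher.shrink(-9) -> 9
% cruncher.divby(<last>) -> 1
% dial.monthhop(-31) -> 2015-04-30
% cruncher.shrink(49/11) -> -38/11
% dial.anchor(2152-06-28) -> 2152-06-28

Answer: 2015-04-30


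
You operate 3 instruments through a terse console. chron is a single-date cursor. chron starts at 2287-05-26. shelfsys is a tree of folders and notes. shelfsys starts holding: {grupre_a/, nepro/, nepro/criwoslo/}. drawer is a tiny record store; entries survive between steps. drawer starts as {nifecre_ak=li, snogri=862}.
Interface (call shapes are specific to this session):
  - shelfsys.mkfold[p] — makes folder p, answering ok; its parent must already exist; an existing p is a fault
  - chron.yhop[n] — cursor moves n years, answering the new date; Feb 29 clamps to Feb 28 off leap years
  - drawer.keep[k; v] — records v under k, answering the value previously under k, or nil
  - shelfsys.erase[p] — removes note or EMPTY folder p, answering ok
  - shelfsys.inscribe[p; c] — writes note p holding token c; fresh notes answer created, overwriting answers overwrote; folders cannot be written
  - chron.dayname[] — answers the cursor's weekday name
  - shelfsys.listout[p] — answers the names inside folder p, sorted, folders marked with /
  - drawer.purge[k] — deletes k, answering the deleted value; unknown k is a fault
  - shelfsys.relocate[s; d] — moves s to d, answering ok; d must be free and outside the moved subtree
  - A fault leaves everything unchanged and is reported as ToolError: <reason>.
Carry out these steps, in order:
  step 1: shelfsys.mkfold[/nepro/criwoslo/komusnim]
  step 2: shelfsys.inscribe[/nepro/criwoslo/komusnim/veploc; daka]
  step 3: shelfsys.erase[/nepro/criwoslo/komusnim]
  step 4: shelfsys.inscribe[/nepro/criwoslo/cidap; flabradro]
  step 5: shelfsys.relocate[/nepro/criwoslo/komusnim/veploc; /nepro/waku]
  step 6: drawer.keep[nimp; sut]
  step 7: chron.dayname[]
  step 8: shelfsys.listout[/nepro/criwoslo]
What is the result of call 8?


>>> shelfsys.mkfold p: /nepro/criwoslo/komusnim
[out] ok
>>> shelfsys.inscribe p: /nepro/criwoslo/komusnim/veploc c: daka
[out] created
>>> shelfsys.erase p: /nepro/criwoslo/komusnim
[out] ToolError: not empty
>>> shelfsys.inscribe p: /nepro/criwoslo/cidap c: flabradro
[out] created
>>> shelfsys.relocate s: /nepro/criwoslo/komusnim/veploc d: /nepro/waku
[out] ok
>>> drawer.keep k: nimp v: sut
[out] nil
>>> chron.dayname
[out] Thursday
>>> shelfsys.listout p: /nepro/criwoslo
[out] [cidap, komusnim/]

Answer: [cidap, komusnim/]


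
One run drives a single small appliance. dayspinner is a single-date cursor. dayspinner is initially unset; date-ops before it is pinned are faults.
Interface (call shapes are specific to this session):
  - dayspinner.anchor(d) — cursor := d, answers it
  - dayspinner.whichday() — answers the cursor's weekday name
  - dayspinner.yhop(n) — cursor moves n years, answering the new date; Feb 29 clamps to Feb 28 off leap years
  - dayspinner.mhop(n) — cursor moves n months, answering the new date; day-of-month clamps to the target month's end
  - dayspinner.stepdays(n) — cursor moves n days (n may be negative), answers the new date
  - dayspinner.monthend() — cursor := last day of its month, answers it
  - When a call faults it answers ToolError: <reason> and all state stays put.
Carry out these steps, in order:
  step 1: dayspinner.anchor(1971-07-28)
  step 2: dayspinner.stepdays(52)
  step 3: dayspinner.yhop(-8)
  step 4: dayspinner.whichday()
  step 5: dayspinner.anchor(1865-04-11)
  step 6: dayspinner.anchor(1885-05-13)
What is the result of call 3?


Answer: 1963-09-18

Derivation:
>>> dayspinner.anchor d='1971-07-28'
[out] 1971-07-28
>>> dayspinner.stepdays n='52'
[out] 1971-09-18
>>> dayspinner.yhop n='-8'
[out] 1963-09-18
>>> dayspinner.whichday
[out] Wednesday
>>> dayspinner.anchor d='1865-04-11'
[out] 1865-04-11
>>> dayspinner.anchor d='1885-05-13'
[out] 1885-05-13


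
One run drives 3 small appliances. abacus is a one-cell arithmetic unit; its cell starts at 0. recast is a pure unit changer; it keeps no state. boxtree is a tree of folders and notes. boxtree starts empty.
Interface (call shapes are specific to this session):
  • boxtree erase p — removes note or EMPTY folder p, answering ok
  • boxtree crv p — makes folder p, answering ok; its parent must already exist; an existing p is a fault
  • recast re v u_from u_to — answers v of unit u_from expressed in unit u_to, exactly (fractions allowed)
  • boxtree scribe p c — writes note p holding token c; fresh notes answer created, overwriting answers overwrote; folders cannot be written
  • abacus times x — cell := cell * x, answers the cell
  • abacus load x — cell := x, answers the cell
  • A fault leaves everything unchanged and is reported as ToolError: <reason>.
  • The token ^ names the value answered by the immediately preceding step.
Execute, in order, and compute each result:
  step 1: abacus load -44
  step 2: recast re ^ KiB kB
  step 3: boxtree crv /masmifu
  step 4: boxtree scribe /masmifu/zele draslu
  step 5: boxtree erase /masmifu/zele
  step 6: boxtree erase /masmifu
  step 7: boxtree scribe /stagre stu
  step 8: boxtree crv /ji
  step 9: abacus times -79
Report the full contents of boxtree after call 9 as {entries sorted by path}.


·→ abacus load(x→-44)
·← -44
·→ recast re(v→^, u_from→KiB, u_to→kB)
·← -5632/125
·→ boxtree crv(p→/masmifu)
·← ok
·→ boxtree scribe(p→/masmifu/zele, c→draslu)
·← created
·→ boxtree erase(p→/masmifu/zele)
·← ok
·→ boxtree erase(p→/masmifu)
·← ok
·→ boxtree scribe(p→/stagre, c→stu)
·← created
·→ boxtree crv(p→/ji)
·← ok
·→ abacus times(x→-79)
·← 3476

Answer: {ji/, stagre=stu}


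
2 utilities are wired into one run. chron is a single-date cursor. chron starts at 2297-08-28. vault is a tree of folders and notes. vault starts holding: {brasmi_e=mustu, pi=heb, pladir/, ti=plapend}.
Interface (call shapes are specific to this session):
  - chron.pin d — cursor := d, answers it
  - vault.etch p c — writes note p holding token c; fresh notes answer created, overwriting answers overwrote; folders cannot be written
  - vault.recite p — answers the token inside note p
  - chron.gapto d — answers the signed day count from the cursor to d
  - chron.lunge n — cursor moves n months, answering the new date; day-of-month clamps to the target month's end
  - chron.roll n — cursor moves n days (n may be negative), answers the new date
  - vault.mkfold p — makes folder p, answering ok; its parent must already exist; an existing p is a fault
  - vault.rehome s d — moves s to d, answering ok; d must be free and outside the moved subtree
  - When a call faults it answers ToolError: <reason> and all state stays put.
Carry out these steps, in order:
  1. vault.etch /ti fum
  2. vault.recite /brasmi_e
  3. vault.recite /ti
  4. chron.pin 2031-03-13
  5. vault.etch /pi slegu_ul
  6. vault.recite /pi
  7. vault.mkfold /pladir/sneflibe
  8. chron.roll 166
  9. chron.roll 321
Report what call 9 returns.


I invoke vault.etch(p→/ti, c→fum), → overwrote.
I call vault.recite(p→/brasmi_e), and get mustu.
Now I run vault.recite(p→/ti), and see fum.
I try chron.pin(d→2031-03-13), which returns 2031-03-13.
I call vault.etch(p→/pi, c→slegu_ul), → overwrote.
Now I run vault.recite(p→/pi), → slegu_ul.
Now I run vault.mkfold(p→/pladir/sneflibe), and observe ok.
Now I run chron.roll(n→166), yielding 2031-08-26.
I invoke chron.roll(n→321), giving 2032-07-12.

Answer: 2032-07-12


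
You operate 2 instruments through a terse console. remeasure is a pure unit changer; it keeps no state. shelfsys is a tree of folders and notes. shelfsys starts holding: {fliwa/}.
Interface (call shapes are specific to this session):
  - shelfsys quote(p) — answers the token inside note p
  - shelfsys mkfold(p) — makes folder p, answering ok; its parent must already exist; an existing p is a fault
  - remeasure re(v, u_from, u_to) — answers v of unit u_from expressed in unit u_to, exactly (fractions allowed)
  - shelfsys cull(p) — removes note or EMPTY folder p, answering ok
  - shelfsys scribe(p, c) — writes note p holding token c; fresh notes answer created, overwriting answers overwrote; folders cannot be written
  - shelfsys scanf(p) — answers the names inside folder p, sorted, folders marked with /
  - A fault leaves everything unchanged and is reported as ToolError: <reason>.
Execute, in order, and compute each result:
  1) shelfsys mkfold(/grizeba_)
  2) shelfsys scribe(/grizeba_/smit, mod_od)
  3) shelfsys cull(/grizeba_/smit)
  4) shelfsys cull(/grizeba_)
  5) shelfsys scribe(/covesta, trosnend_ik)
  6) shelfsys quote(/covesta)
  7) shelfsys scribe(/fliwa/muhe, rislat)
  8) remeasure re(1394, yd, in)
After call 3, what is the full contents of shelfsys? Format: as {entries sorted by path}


-> shelfsys mkfold(p='/grizeba_')
<- ok
-> shelfsys scribe(p='/grizeba_/smit', c='mod_od')
<- created
-> shelfsys cull(p='/grizeba_/smit')
<- ok
-> shelfsys cull(p='/grizeba_')
<- ok
-> shelfsys scribe(p='/covesta', c='trosnend_ik')
<- created
-> shelfsys quote(p='/covesta')
<- trosnend_ik
-> shelfsys scribe(p='/fliwa/muhe', c='rislat')
<- created
-> remeasure re(v='1394', u_from='yd', u_to='in')
<- 50184

Answer: {fliwa/, grizeba_/}


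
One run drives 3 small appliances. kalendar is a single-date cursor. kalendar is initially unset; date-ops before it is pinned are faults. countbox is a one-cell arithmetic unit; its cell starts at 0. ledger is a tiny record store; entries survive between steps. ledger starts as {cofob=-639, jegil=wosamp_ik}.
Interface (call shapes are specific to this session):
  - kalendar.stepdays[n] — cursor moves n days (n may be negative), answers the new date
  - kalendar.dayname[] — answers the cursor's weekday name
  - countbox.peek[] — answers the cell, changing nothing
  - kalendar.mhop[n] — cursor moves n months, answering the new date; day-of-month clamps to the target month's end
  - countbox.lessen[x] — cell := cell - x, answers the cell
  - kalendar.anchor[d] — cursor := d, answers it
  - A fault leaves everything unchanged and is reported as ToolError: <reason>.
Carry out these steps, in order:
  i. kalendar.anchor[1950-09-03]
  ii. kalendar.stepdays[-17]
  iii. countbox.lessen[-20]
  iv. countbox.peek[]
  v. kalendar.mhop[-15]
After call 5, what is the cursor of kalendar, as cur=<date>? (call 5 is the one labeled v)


I use kalendar.anchor with d: 1950-09-03, giving 1950-09-03.
I call kalendar.stepdays with n: -17, giving 1950-08-17.
I invoke countbox.lessen with x: -20, which returns 20.
Invoking countbox.peek, yielding 20.
I use kalendar.mhop with n: -15, — result: 1949-05-17.

Answer: cur=1949-05-17


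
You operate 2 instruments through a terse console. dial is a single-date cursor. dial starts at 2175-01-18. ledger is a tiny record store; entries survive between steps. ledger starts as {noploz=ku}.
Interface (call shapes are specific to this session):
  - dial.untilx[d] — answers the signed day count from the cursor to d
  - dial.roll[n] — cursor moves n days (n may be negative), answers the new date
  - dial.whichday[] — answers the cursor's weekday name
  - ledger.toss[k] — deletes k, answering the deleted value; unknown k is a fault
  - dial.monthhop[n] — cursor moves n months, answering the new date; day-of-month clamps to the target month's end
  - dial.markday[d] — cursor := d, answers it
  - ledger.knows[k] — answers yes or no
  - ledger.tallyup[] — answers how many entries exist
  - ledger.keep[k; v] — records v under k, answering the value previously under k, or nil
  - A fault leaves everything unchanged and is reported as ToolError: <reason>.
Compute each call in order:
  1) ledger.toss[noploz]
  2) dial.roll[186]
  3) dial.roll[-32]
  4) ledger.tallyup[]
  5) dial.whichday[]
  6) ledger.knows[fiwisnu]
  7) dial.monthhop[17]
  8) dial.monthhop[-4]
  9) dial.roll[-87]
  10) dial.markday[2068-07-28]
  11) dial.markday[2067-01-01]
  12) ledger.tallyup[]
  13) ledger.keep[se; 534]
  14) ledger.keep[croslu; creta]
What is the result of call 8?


Act: toss[k→noploz]
Obs: ku
Act: roll[n→186]
Obs: 2175-07-23
Act: roll[n→-32]
Obs: 2175-06-21
Act: tallyup[]
Obs: 0
Act: whichday[]
Obs: Wednesday
Act: knows[k→fiwisnu]
Obs: no
Act: monthhop[n→17]
Obs: 2176-11-21
Act: monthhop[n→-4]
Obs: 2176-07-21
Act: roll[n→-87]
Obs: 2176-04-25
Act: markday[d→2068-07-28]
Obs: 2068-07-28
Act: markday[d→2067-01-01]
Obs: 2067-01-01
Act: tallyup[]
Obs: 0
Act: keep[k→se; v→534]
Obs: nil
Act: keep[k→croslu; v→creta]
Obs: nil

Answer: 2176-07-21


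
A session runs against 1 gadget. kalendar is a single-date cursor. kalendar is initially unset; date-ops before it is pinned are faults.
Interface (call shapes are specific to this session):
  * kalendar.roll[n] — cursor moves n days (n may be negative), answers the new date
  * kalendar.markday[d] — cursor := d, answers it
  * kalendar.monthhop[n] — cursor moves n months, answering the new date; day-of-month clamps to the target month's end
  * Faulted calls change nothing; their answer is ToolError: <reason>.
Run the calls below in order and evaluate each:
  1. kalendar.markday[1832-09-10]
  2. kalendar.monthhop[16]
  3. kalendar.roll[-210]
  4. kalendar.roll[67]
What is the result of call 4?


Invoking kalendar.markday passing d='1832-09-10': 1832-09-10.
Then kalendar.monthhop passing n='16': 1834-01-10.
Using kalendar.roll passing n='-210', and get 1833-06-14.
I run kalendar.roll passing n='67', and get 1833-08-20.

Answer: 1833-08-20


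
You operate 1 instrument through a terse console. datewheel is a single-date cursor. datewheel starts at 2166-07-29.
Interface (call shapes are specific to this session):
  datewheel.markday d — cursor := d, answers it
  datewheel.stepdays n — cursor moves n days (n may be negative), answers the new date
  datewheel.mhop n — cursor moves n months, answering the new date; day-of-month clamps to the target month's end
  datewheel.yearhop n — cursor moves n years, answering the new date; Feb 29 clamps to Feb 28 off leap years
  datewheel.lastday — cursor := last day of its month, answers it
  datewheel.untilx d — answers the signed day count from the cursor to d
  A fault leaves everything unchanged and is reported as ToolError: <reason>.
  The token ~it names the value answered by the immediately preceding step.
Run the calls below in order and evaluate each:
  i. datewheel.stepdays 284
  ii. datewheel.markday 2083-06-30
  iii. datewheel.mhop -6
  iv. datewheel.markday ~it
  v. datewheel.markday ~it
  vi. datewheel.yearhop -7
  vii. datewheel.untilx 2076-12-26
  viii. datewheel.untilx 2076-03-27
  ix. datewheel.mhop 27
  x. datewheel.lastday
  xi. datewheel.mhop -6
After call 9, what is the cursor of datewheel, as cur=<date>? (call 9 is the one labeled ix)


Answer: cur=2078-03-30

Derivation:
>> datewheel.stepdays(n: 284)
<< 2167-05-09
>> datewheel.markday(d: 2083-06-30)
<< 2083-06-30
>> datewheel.mhop(n: -6)
<< 2082-12-30
>> datewheel.markday(d: ~it)
<< 2082-12-30
>> datewheel.markday(d: ~it)
<< 2082-12-30
>> datewheel.yearhop(n: -7)
<< 2075-12-30
>> datewheel.untilx(d: 2076-12-26)
<< 362
>> datewheel.untilx(d: 2076-03-27)
<< 88
>> datewheel.mhop(n: 27)
<< 2078-03-30
>> datewheel.lastday()
<< 2078-03-31
>> datewheel.mhop(n: -6)
<< 2077-09-30


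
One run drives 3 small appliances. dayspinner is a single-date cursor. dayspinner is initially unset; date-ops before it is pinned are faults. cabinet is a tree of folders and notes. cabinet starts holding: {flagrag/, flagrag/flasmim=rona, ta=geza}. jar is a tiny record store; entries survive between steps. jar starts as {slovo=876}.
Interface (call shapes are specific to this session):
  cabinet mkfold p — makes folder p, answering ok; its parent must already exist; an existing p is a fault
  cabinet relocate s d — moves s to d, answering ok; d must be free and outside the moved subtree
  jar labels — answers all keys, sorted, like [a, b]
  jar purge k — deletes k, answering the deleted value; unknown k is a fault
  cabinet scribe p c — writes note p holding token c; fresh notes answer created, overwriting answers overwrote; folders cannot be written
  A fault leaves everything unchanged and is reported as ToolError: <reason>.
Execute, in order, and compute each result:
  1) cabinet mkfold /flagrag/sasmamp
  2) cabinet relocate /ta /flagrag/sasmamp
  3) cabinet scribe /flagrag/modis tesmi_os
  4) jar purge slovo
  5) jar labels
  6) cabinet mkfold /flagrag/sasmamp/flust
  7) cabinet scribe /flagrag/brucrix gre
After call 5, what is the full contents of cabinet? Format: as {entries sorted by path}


! 1. cabinet mkfold(p='/flagrag/sasmamp') -> ok
! 2. cabinet relocate(s='/ta', d='/flagrag/sasmamp') -> ToolError: exists
! 3. cabinet scribe(p='/flagrag/modis', c='tesmi_os') -> created
! 4. jar purge(k='slovo') -> 876
! 5. jar labels() -> []
! 6. cabinet mkfold(p='/flagrag/sasmamp/flust') -> ok
! 7. cabinet scribe(p='/flagrag/brucrix', c='gre') -> created

Answer: {flagrag/, flagrag/flasmim=rona, flagrag/modis=tesmi_os, flagrag/sasmamp/, ta=geza}


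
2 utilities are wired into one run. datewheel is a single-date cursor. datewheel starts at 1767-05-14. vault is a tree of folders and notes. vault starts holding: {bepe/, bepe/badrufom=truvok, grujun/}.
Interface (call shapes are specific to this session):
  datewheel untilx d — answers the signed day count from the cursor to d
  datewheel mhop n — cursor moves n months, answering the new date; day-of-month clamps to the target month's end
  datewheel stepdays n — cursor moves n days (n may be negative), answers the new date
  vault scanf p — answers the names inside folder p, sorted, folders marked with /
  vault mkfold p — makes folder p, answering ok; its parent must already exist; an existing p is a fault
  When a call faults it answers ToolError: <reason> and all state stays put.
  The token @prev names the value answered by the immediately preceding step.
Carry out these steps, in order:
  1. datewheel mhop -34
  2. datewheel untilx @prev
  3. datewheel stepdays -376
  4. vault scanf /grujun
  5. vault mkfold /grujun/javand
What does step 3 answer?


Answer: 1763-07-04

Derivation:
==> datewheel mhop(n=-34)
<== 1764-07-14
==> datewheel untilx(d=@prev)
<== 0
==> datewheel stepdays(n=-376)
<== 1763-07-04
==> vault scanf(p=/grujun)
<== []
==> vault mkfold(p=/grujun/javand)
<== ok


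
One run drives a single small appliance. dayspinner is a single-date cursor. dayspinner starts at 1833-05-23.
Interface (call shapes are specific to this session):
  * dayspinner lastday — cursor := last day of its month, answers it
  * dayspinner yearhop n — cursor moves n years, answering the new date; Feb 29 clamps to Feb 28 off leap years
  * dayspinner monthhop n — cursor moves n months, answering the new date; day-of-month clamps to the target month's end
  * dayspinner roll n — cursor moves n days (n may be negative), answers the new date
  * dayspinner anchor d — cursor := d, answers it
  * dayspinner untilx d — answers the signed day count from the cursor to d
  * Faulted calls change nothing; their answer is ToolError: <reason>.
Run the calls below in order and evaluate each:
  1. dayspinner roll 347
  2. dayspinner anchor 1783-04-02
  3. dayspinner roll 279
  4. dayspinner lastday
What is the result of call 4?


Answer: 1784-01-31

Derivation:
·→ dayspinner roll(n='347')
·← 1834-05-05
·→ dayspinner anchor(d='1783-04-02')
·← 1783-04-02
·→ dayspinner roll(n='279')
·← 1784-01-06
·→ dayspinner lastday()
·← 1784-01-31


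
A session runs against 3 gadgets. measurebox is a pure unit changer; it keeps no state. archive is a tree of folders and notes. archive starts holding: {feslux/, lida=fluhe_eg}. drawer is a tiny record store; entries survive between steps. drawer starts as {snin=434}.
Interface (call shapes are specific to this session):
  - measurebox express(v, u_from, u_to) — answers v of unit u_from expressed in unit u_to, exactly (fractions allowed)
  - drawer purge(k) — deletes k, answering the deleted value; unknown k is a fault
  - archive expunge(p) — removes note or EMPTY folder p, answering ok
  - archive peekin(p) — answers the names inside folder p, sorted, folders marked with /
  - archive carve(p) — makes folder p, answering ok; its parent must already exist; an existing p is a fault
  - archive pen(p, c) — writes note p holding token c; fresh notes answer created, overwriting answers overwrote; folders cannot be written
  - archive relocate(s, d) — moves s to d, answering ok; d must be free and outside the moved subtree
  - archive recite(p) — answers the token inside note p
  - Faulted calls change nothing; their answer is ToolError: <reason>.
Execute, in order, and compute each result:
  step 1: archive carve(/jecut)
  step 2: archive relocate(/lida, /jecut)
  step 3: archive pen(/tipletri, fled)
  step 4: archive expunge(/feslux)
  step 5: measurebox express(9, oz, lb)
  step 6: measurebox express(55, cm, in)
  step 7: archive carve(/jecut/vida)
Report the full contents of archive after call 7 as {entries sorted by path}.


CALL archive carve[p=/jecut]
RET  ok
CALL archive relocate[s=/lida; d=/jecut]
RET  ToolError: exists
CALL archive pen[p=/tipletri; c=fled]
RET  created
CALL archive expunge[p=/feslux]
RET  ok
CALL measurebox express[v=9; u_from=oz; u_to=lb]
RET  9/16
CALL measurebox express[v=55; u_from=cm; u_to=in]
RET  2750/127
CALL archive carve[p=/jecut/vida]
RET  ok

Answer: {jecut/, jecut/vida/, lida=fluhe_eg, tipletri=fled}
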